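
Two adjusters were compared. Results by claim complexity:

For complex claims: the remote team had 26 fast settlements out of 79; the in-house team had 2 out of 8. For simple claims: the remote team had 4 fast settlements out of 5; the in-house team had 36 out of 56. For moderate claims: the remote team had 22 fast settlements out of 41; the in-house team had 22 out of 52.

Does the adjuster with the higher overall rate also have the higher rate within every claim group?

Complex: the remote team 26/79 = 32.9%, the in-house team 2/8 = 25.0% → the remote team
Simple: the remote team 4/5 = 80.0%, the in-house team 36/56 = 64.3% → the remote team
Moderate: the remote team 22/41 = 53.7%, the in-house team 22/52 = 42.3% → the remote team
Overall: the remote team 52/125 = 41.6%, the in-house team 60/116 = 51.7% → the in-house team
The remote team wins each claim group but the in-house team wins overall — the comparison reverses. The remote team's claims skew toward complex, which has a lower base rate.

No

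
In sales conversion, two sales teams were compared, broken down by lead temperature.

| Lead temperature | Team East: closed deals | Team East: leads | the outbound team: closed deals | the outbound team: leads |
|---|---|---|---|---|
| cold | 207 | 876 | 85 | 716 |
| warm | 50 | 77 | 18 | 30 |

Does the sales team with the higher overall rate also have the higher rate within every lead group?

Cold: Team East 207/876 = 23.6%, the outbound team 85/716 = 11.9% → Team East
Warm: Team East 50/77 = 64.9%, the outbound team 18/30 = 60.0% → Team East
Overall: Team East 257/953 = 27.0%, the outbound team 103/746 = 13.8% → Team East
Team East wins overall and in every lead group — no reversal.

Yes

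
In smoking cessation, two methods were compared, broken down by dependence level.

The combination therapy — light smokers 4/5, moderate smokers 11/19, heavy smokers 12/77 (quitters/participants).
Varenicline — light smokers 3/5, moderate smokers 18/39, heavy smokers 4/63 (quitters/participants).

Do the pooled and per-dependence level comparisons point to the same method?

Yes

Light smokers: the combination therapy 4/5 = 80.0%, varenicline 3/5 = 60.0% → the combination therapy
Moderate smokers: the combination therapy 11/19 = 57.9%, varenicline 18/39 = 46.2% → the combination therapy
Heavy smokers: the combination therapy 12/77 = 15.6%, varenicline 4/63 = 6.3% → the combination therapy
Overall: the combination therapy 27/101 = 26.7%, varenicline 25/107 = 23.4% → the combination therapy
The combination therapy wins overall and in every dependence group — no reversal.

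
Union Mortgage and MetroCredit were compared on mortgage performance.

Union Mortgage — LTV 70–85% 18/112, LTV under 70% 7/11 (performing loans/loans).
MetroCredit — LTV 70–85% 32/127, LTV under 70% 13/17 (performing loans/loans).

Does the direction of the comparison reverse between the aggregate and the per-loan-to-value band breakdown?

No

LTV 70–85%: Union Mortgage 18/112 = 16.1%, MetroCredit 32/127 = 25.2% → MetroCredit
LTV under 70%: Union Mortgage 7/11 = 63.6%, MetroCredit 13/17 = 76.5% → MetroCredit
Overall: Union Mortgage 25/123 = 20.3%, MetroCredit 45/144 = 31.2% → MetroCredit
MetroCredit wins overall and in every loan-to-value group — no reversal.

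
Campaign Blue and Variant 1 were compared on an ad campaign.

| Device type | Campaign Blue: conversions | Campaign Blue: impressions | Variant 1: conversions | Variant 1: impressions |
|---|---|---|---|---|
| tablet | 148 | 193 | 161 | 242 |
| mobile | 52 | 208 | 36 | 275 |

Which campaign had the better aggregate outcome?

Campaign Blue

Tablet: Campaign Blue 148/193 = 76.7%, Variant 1 161/242 = 66.5% → Campaign Blue
Mobile: Campaign Blue 52/208 = 25.0%, Variant 1 36/275 = 13.1% → Campaign Blue
Overall: Campaign Blue 200/401 = 49.9%, Variant 1 197/517 = 38.1% → Campaign Blue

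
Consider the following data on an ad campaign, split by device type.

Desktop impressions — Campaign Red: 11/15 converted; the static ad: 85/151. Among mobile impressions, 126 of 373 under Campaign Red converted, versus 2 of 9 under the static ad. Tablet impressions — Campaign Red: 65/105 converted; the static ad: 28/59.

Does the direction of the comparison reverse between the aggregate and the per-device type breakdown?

Desktop: Campaign Red 11/15 = 73.3%, the static ad 85/151 = 56.3% → Campaign Red
Mobile: Campaign Red 126/373 = 33.8%, the static ad 2/9 = 22.2% → Campaign Red
Tablet: Campaign Red 65/105 = 61.9%, the static ad 28/59 = 47.5% → Campaign Red
Overall: Campaign Red 202/493 = 41.0%, the static ad 115/219 = 52.5% → the static ad
Campaign Red wins each device group but the static ad wins overall — the comparison reverses. Campaign Red's impressions skew toward mobile, which has a lower base rate.

Yes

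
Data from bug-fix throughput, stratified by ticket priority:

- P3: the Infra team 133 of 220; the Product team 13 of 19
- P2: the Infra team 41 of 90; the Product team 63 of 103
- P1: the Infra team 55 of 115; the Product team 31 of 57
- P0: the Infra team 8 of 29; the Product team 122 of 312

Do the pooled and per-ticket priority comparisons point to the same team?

P3: the Infra team 133/220 = 60.5%, the Product team 13/19 = 68.4% → the Product team
P2: the Infra team 41/90 = 45.6%, the Product team 63/103 = 61.2% → the Product team
P1: the Infra team 55/115 = 47.8%, the Product team 31/57 = 54.4% → the Product team
P0: the Infra team 8/29 = 27.6%, the Product team 122/312 = 39.1% → the Product team
Overall: the Infra team 237/454 = 52.2%, the Product team 229/491 = 46.6% → the Infra team
The Product team wins each ticket group but the Infra team wins overall — the comparison reverses. The Product team's tickets skew toward P0, which has a lower base rate.

No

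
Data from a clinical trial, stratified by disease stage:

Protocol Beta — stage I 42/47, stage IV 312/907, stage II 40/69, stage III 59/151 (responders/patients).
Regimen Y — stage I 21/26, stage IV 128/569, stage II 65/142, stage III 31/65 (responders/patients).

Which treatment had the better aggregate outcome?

Stage I: Protocol Beta 42/47 = 89.4%, Regimen Y 21/26 = 80.8% → Protocol Beta
Stage IV: Protocol Beta 312/907 = 34.4%, Regimen Y 128/569 = 22.5% → Protocol Beta
Stage II: Protocol Beta 40/69 = 58.0%, Regimen Y 65/142 = 45.8% → Protocol Beta
Stage III: Protocol Beta 59/151 = 39.1%, Regimen Y 31/65 = 47.7% → Regimen Y
Overall: Protocol Beta 453/1174 = 38.6%, Regimen Y 245/802 = 30.5% → Protocol Beta
(Neither sweeps every disease group, but Protocol Beta has the higher pooled rate.)

Protocol Beta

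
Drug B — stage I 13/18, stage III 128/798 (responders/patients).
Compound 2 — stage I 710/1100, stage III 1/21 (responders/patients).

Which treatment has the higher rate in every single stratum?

Drug B

Stage I: Drug B 13/18 = 72.2%, Compound 2 710/1100 = 64.5% → Drug B
Stage III: Drug B 128/798 = 16.0%, Compound 2 1/21 = 4.8% → Drug B
Drug B has the higher rate in both groups.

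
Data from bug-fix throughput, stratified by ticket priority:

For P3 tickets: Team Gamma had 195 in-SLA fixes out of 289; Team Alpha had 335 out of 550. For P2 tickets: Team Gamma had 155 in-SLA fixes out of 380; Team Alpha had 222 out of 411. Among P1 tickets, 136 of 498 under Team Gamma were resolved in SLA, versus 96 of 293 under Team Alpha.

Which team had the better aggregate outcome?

P3: Team Gamma 195/289 = 67.5%, Team Alpha 335/550 = 60.9% → Team Gamma
P2: Team Gamma 155/380 = 40.8%, Team Alpha 222/411 = 54.0% → Team Alpha
P1: Team Gamma 136/498 = 27.3%, Team Alpha 96/293 = 32.8% → Team Alpha
Overall: Team Gamma 486/1167 = 41.6%, Team Alpha 653/1254 = 52.1% → Team Alpha
(Neither sweeps every ticket group, but Team Alpha has the higher pooled rate.)

Team Alpha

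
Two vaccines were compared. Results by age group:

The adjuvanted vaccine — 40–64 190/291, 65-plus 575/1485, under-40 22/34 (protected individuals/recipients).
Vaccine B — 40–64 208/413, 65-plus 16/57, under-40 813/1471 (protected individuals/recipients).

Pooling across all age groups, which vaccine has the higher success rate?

40–64: the adjuvanted vaccine 190/291 = 65.3%, Vaccine B 208/413 = 50.4% → the adjuvanted vaccine
65-plus: the adjuvanted vaccine 575/1485 = 38.7%, Vaccine B 16/57 = 28.1% → the adjuvanted vaccine
Under-40: the adjuvanted vaccine 22/34 = 64.7%, Vaccine B 813/1471 = 55.3% → the adjuvanted vaccine
Overall: the adjuvanted vaccine 787/1810 = 43.5%, Vaccine B 1037/1941 = 53.4% → Vaccine B
(The adjuvanted vaccine wins every age group but Vaccine B wins overall — the adjuvanted vaccine's recipients skew toward the low-rate 65-plus group.)

Vaccine B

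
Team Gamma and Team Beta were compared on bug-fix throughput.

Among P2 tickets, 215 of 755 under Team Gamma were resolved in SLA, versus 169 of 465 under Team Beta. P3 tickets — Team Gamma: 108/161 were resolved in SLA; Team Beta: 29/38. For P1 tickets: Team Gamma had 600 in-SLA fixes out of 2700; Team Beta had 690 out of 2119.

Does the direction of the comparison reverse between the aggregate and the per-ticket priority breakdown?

P2: Team Gamma 215/755 = 28.5%, Team Beta 169/465 = 36.3% → Team Beta
P3: Team Gamma 108/161 = 67.1%, Team Beta 29/38 = 76.3% → Team Beta
P1: Team Gamma 600/2700 = 22.2%, Team Beta 690/2119 = 32.6% → Team Beta
Overall: Team Gamma 923/3616 = 25.5%, Team Beta 888/2622 = 33.9% → Team Beta
Team Beta wins overall and in every ticket group — no reversal.

No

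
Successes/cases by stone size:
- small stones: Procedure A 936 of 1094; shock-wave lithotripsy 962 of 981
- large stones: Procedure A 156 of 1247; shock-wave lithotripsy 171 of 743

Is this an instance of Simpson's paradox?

No

Small stones: Procedure A 936/1094 = 85.6%, shock-wave lithotripsy 962/981 = 98.1% → shock-wave lithotripsy
Large stones: Procedure A 156/1247 = 12.5%, shock-wave lithotripsy 171/743 = 23.0% → shock-wave lithotripsy
Overall: Procedure A 1092/2341 = 46.6%, shock-wave lithotripsy 1133/1724 = 65.7% → shock-wave lithotripsy
Shock-wave lithotripsy wins overall and in every stone group — no reversal.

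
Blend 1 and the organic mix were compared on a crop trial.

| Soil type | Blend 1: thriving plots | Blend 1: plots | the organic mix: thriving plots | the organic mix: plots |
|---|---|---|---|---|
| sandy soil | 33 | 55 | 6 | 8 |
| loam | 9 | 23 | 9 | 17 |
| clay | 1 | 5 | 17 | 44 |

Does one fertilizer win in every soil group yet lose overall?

Yes

Sandy soil: Blend 1 33/55 = 60.0%, the organic mix 6/8 = 75.0% → the organic mix
Loam: Blend 1 9/23 = 39.1%, the organic mix 9/17 = 52.9% → the organic mix
Clay: Blend 1 1/5 = 20.0%, the organic mix 17/44 = 38.6% → the organic mix
Overall: Blend 1 43/83 = 51.8%, the organic mix 32/69 = 46.4% → Blend 1
The organic mix wins each soil group but Blend 1 wins overall — the comparison reverses. The organic mix's plots skew toward clay, which has a lower base rate.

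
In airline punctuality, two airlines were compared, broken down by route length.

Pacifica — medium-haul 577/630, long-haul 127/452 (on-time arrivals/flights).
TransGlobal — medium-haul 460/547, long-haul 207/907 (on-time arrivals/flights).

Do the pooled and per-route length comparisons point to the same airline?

Yes

Medium-haul: Pacifica 577/630 = 91.6%, TransGlobal 460/547 = 84.1% → Pacifica
Long-haul: Pacifica 127/452 = 28.1%, TransGlobal 207/907 = 22.8% → Pacifica
Overall: Pacifica 704/1082 = 65.1%, TransGlobal 667/1454 = 45.9% → Pacifica
Pacifica wins overall and in every route group — no reversal.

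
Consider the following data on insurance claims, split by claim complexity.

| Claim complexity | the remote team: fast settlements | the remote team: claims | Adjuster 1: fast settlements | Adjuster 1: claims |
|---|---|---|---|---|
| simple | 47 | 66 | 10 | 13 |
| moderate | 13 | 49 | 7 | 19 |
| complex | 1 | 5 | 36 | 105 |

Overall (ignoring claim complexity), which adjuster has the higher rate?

the remote team

Simple: the remote team 47/66 = 71.2%, Adjuster 1 10/13 = 76.9% → Adjuster 1
Moderate: the remote team 13/49 = 26.5%, Adjuster 1 7/19 = 36.8% → Adjuster 1
Complex: the remote team 1/5 = 20.0%, Adjuster 1 36/105 = 34.3% → Adjuster 1
Overall: the remote team 61/120 = 50.8%, Adjuster 1 53/137 = 38.7% → the remote team
(Adjuster 1 wins every claim group but the remote team wins overall — Adjuster 1's claims skew toward the low-rate complex group.)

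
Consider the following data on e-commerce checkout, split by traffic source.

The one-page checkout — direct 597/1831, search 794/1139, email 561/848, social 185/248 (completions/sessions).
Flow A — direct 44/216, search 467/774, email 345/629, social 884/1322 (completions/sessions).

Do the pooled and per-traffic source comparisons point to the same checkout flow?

No

Direct: the one-page checkout 597/1831 = 32.6%, Flow A 44/216 = 20.4% → the one-page checkout
Search: the one-page checkout 794/1139 = 69.7%, Flow A 467/774 = 60.3% → the one-page checkout
Email: the one-page checkout 561/848 = 66.2%, Flow A 345/629 = 54.8% → the one-page checkout
Social: the one-page checkout 185/248 = 74.6%, Flow A 884/1322 = 66.9% → the one-page checkout
Overall: the one-page checkout 2137/4066 = 52.6%, Flow A 1740/2941 = 59.2% → Flow A
The one-page checkout wins each traffic group but Flow A wins overall — the comparison reverses. The one-page checkout's sessions skew toward direct, which has a lower base rate.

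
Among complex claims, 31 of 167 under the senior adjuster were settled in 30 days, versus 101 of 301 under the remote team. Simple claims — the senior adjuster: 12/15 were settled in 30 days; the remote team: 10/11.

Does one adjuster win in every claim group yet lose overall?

Complex: the senior adjuster 31/167 = 18.6%, the remote team 101/301 = 33.6% → the remote team
Simple: the senior adjuster 12/15 = 80.0%, the remote team 10/11 = 90.9% → the remote team
Overall: the senior adjuster 43/182 = 23.6%, the remote team 111/312 = 35.6% → the remote team
The remote team wins overall and in every claim group — no reversal.

No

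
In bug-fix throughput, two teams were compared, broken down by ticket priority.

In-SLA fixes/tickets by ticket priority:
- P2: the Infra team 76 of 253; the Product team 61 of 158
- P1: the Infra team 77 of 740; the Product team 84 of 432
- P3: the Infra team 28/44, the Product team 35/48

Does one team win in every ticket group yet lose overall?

P2: the Infra team 76/253 = 30.0%, the Product team 61/158 = 38.6% → the Product team
P1: the Infra team 77/740 = 10.4%, the Product team 84/432 = 19.4% → the Product team
P3: the Infra team 28/44 = 63.6%, the Product team 35/48 = 72.9% → the Product team
Overall: the Infra team 181/1037 = 17.5%, the Product team 180/638 = 28.2% → the Product team
The Product team wins overall and in every ticket group — no reversal.

No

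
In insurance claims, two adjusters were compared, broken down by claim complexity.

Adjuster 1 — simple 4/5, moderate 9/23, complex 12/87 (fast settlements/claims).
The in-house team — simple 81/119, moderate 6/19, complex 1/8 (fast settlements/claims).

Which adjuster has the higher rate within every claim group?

Simple: Adjuster 1 4/5 = 80.0%, the in-house team 81/119 = 68.1% → Adjuster 1
Moderate: Adjuster 1 9/23 = 39.1%, the in-house team 6/19 = 31.6% → Adjuster 1
Complex: Adjuster 1 12/87 = 13.8%, the in-house team 1/8 = 12.5% → Adjuster 1
Adjuster 1 has the higher rate in all 3 groups.

Adjuster 1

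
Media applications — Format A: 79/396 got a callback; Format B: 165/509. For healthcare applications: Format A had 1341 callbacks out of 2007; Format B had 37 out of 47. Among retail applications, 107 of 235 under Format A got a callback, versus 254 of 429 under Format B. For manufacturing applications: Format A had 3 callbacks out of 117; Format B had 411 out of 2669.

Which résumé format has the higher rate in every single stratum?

Media: Format A 79/396 = 19.9%, Format B 165/509 = 32.4% → Format B
Healthcare: Format A 1341/2007 = 66.8%, Format B 37/47 = 78.7% → Format B
Retail: Format A 107/235 = 45.5%, Format B 254/429 = 59.2% → Format B
Manufacturing: Format A 3/117 = 2.6%, Format B 411/2669 = 15.4% → Format B
Format B has the higher rate in all 4 groups.

Format B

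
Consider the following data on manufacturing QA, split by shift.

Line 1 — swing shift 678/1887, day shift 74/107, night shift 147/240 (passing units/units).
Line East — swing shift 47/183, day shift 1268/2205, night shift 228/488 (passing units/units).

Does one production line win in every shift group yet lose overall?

Yes

Swing shift: Line 1 678/1887 = 35.9%, Line East 47/183 = 25.7% → Line 1
Day shift: Line 1 74/107 = 69.2%, Line East 1268/2205 = 57.5% → Line 1
Night shift: Line 1 147/240 = 61.2%, Line East 228/488 = 46.7% → Line 1
Overall: Line 1 899/2234 = 40.2%, Line East 1543/2876 = 53.7% → Line East
Line 1 wins each shift group but Line East wins overall — the comparison reverses. Line 1's units skew toward swing shift, which has a lower base rate.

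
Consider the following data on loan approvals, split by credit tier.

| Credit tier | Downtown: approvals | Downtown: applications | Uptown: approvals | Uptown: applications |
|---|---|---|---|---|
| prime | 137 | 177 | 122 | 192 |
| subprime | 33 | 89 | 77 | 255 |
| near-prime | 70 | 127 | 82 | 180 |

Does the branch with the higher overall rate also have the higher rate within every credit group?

Prime: Downtown 137/177 = 77.4%, Uptown 122/192 = 63.5% → Downtown
Subprime: Downtown 33/89 = 37.1%, Uptown 77/255 = 30.2% → Downtown
Near-prime: Downtown 70/127 = 55.1%, Uptown 82/180 = 45.6% → Downtown
Overall: Downtown 240/393 = 61.1%, Uptown 281/627 = 44.8% → Downtown
Downtown wins overall and in every credit group — no reversal.

Yes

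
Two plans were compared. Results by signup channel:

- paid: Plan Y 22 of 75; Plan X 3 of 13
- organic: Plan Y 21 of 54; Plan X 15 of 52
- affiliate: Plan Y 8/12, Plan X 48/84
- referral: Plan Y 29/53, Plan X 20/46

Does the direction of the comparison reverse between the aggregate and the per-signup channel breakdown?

Yes

Paid: Plan Y 22/75 = 29.3%, Plan X 3/13 = 23.1% → Plan Y
Organic: Plan Y 21/54 = 38.9%, Plan X 15/52 = 28.8% → Plan Y
Affiliate: Plan Y 8/12 = 66.7%, Plan X 48/84 = 57.1% → Plan Y
Referral: Plan Y 29/53 = 54.7%, Plan X 20/46 = 43.5% → Plan Y
Overall: Plan Y 80/194 = 41.2%, Plan X 86/195 = 44.1% → Plan X
Plan Y wins each signup group but Plan X wins overall — the comparison reverses. Plan Y's customers skew toward paid, which has a lower base rate.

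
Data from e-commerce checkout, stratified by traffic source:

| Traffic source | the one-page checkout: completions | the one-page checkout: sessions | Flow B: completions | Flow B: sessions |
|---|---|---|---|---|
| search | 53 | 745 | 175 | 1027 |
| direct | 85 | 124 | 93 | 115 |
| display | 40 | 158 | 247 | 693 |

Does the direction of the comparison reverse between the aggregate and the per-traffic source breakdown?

Search: the one-page checkout 53/745 = 7.1%, Flow B 175/1027 = 17.0% → Flow B
Direct: the one-page checkout 85/124 = 68.5%, Flow B 93/115 = 80.9% → Flow B
Display: the one-page checkout 40/158 = 25.3%, Flow B 247/693 = 35.6% → Flow B
Overall: the one-page checkout 178/1027 = 17.3%, Flow B 515/1835 = 28.1% → Flow B
Flow B wins overall and in every traffic group — no reversal.

No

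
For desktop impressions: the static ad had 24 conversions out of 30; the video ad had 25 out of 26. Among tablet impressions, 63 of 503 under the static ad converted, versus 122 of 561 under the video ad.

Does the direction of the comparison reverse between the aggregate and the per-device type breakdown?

Desktop: the static ad 24/30 = 80.0%, the video ad 25/26 = 96.2% → the video ad
Tablet: the static ad 63/503 = 12.5%, the video ad 122/561 = 21.7% → the video ad
Overall: the static ad 87/533 = 16.3%, the video ad 147/587 = 25.0% → the video ad
The video ad wins overall and in every device group — no reversal.

No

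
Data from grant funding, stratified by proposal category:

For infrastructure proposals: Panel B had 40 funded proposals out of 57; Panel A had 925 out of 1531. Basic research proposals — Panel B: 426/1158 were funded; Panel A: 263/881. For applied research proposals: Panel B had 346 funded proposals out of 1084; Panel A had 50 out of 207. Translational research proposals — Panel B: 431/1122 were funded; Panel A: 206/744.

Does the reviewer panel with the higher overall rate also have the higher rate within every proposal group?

Infrastructure: Panel B 40/57 = 70.2%, Panel A 925/1531 = 60.4% → Panel B
Basic research: Panel B 426/1158 = 36.8%, Panel A 263/881 = 29.9% → Panel B
Applied research: Panel B 346/1084 = 31.9%, Panel A 50/207 = 24.2% → Panel B
Translational research: Panel B 431/1122 = 38.4%, Panel A 206/744 = 27.7% → Panel B
Overall: Panel B 1243/3421 = 36.3%, Panel A 1444/3363 = 42.9% → Panel A
Panel B wins each proposal group but Panel A wins overall — the comparison reverses. Panel B's proposals skew toward applied research, which has a lower base rate.

No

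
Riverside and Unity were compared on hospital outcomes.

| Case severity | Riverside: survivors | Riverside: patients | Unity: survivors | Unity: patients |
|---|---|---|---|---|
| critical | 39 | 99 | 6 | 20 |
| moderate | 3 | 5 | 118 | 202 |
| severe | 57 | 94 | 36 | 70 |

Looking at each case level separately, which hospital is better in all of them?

Riverside

Critical: Riverside 39/99 = 39.4%, Unity 6/20 = 30.0% → Riverside
Moderate: Riverside 3/5 = 60.0%, Unity 118/202 = 58.4% → Riverside
Severe: Riverside 57/94 = 60.6%, Unity 36/70 = 51.4% → Riverside
Riverside has the higher rate in all 3 groups.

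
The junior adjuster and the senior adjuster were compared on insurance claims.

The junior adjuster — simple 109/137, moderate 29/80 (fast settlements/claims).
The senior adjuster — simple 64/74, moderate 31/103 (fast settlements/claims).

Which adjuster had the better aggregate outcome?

Simple: the junior adjuster 109/137 = 79.6%, the senior adjuster 64/74 = 86.5% → the senior adjuster
Moderate: the junior adjuster 29/80 = 36.2%, the senior adjuster 31/103 = 30.1% → the junior adjuster
Overall: the junior adjuster 138/217 = 63.6%, the senior adjuster 95/177 = 53.7% → the junior adjuster
(Neither sweeps every claim group, but the junior adjuster has the higher pooled rate.)

the junior adjuster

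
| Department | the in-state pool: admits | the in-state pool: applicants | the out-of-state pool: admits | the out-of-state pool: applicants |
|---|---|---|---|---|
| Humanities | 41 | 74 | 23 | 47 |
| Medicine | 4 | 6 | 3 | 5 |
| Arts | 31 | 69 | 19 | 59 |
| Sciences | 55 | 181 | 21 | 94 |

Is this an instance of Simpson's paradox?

Humanities: the in-state pool 41/74 = 55.4%, the out-of-state pool 23/47 = 48.9% → the in-state pool
Medicine: the in-state pool 4/6 = 66.7%, the out-of-state pool 3/5 = 60.0% → the in-state pool
Arts: the in-state pool 31/69 = 44.9%, the out-of-state pool 19/59 = 32.2% → the in-state pool
Sciences: the in-state pool 55/181 = 30.4%, the out-of-state pool 21/94 = 22.3% → the in-state pool
Overall: the in-state pool 131/330 = 39.7%, the out-of-state pool 66/205 = 32.2% → the in-state pool
The in-state pool wins overall and in every department group — no reversal.

No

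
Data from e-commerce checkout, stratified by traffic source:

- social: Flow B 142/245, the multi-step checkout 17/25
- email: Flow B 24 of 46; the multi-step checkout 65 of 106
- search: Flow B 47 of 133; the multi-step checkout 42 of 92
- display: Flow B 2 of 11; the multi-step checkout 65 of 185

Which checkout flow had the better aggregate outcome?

Social: Flow B 142/245 = 58.0%, the multi-step checkout 17/25 = 68.0% → the multi-step checkout
Email: Flow B 24/46 = 52.2%, the multi-step checkout 65/106 = 61.3% → the multi-step checkout
Search: Flow B 47/133 = 35.3%, the multi-step checkout 42/92 = 45.7% → the multi-step checkout
Display: Flow B 2/11 = 18.2%, the multi-step checkout 65/185 = 35.1% → the multi-step checkout
Overall: Flow B 215/435 = 49.4%, the multi-step checkout 189/408 = 46.3% → Flow B
(The multi-step checkout wins every traffic group but Flow B wins overall — the multi-step checkout's sessions skew toward the low-rate display group.)

Flow B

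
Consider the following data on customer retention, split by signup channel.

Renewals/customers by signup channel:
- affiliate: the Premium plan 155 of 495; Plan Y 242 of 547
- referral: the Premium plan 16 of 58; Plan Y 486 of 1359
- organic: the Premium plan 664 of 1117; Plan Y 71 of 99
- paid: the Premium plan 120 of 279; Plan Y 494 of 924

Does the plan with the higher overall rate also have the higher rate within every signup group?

Affiliate: the Premium plan 155/495 = 31.3%, Plan Y 242/547 = 44.2% → Plan Y
Referral: the Premium plan 16/58 = 27.6%, Plan Y 486/1359 = 35.8% → Plan Y
Organic: the Premium plan 664/1117 = 59.4%, Plan Y 71/99 = 71.7% → Plan Y
Paid: the Premium plan 120/279 = 43.0%, Plan Y 494/924 = 53.5% → Plan Y
Overall: the Premium plan 955/1949 = 49.0%, Plan Y 1293/2929 = 44.1% → the Premium plan
Plan Y wins each signup group but the Premium plan wins overall — the comparison reverses. Plan Y's customers skew toward referral, which has a lower base rate.

No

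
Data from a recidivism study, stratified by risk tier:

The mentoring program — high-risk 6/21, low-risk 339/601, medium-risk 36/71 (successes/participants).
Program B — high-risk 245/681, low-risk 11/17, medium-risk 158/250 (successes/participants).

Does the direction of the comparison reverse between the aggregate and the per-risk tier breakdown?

Yes

High-risk: the mentoring program 6/21 = 28.6%, Program B 245/681 = 36.0% → Program B
Low-risk: the mentoring program 339/601 = 56.4%, Program B 11/17 = 64.7% → Program B
Medium-risk: the mentoring program 36/71 = 50.7%, Program B 158/250 = 63.2% → Program B
Overall: the mentoring program 381/693 = 55.0%, Program B 414/948 = 43.7% → the mentoring program
Program B wins each risk group but the mentoring program wins overall — the comparison reverses. Program B's participants skew toward high-risk, which has a lower base rate.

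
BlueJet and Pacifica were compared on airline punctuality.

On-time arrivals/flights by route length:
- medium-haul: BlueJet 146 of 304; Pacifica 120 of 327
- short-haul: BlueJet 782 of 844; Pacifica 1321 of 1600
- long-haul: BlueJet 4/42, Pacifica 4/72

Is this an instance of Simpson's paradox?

No

Medium-haul: BlueJet 146/304 = 48.0%, Pacifica 120/327 = 36.7% → BlueJet
Short-haul: BlueJet 782/844 = 92.7%, Pacifica 1321/1600 = 82.6% → BlueJet
Long-haul: BlueJet 4/42 = 9.5%, Pacifica 4/72 = 5.6% → BlueJet
Overall: BlueJet 932/1190 = 78.3%, Pacifica 1445/1999 = 72.3% → BlueJet
BlueJet wins overall and in every route group — no reversal.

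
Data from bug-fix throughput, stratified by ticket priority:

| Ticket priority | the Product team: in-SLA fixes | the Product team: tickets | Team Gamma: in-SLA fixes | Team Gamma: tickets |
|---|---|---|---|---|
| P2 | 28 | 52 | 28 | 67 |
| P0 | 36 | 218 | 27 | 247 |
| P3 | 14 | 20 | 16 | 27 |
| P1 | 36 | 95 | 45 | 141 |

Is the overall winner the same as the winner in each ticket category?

Yes

P2: the Product team 28/52 = 53.8%, Team Gamma 28/67 = 41.8% → the Product team
P0: the Product team 36/218 = 16.5%, Team Gamma 27/247 = 10.9% → the Product team
P3: the Product team 14/20 = 70.0%, Team Gamma 16/27 = 59.3% → the Product team
P1: the Product team 36/95 = 37.9%, Team Gamma 45/141 = 31.9% → the Product team
Overall: the Product team 114/385 = 29.6%, Team Gamma 116/482 = 24.1% → the Product team
The Product team wins overall and in every ticket group — no reversal.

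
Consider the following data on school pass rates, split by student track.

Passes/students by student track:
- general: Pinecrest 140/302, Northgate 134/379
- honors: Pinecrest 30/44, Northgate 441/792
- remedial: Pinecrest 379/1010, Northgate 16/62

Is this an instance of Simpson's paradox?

General: Pinecrest 140/302 = 46.4%, Northgate 134/379 = 35.4% → Pinecrest
Honors: Pinecrest 30/44 = 68.2%, Northgate 441/792 = 55.7% → Pinecrest
Remedial: Pinecrest 379/1010 = 37.5%, Northgate 16/62 = 25.8% → Pinecrest
Overall: Pinecrest 549/1356 = 40.5%, Northgate 591/1233 = 47.9% → Northgate
Pinecrest wins each student group but Northgate wins overall — the comparison reverses. Pinecrest's students skew toward remedial, which has a lower base rate.

Yes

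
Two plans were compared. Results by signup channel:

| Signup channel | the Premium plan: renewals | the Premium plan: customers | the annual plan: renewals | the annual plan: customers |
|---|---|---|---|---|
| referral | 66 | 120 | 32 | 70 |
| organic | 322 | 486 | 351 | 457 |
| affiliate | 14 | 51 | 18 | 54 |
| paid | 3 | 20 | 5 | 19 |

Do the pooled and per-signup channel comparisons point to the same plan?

No

Referral: the Premium plan 66/120 = 55.0%, the annual plan 32/70 = 45.7% → the Premium plan
Organic: the Premium plan 322/486 = 66.3%, the annual plan 351/457 = 76.8% → the annual plan
Affiliate: the Premium plan 14/51 = 27.5%, the annual plan 18/54 = 33.3% → the annual plan
Paid: the Premium plan 3/20 = 15.0%, the annual plan 5/19 = 26.3% → the annual plan
Overall: the Premium plan 405/677 = 59.8%, the annual plan 406/600 = 67.7% → the annual plan
Neither sweeps: the Premium plan wins 1 of 4 groups, the annual plan wins 3. The annual plan wins overall but not every group — no Simpson reversal.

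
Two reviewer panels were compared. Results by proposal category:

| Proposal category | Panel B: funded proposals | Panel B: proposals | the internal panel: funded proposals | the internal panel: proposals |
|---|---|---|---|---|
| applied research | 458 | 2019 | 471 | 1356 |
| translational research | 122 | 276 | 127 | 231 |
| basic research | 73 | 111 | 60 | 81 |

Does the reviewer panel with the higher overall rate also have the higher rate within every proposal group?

Applied research: Panel B 458/2019 = 22.7%, the internal panel 471/1356 = 34.7% → the internal panel
Translational research: Panel B 122/276 = 44.2%, the internal panel 127/231 = 55.0% → the internal panel
Basic research: Panel B 73/111 = 65.8%, the internal panel 60/81 = 74.1% → the internal panel
Overall: Panel B 653/2406 = 27.1%, the internal panel 658/1668 = 39.4% → the internal panel
The internal panel wins overall and in every proposal group — no reversal.

Yes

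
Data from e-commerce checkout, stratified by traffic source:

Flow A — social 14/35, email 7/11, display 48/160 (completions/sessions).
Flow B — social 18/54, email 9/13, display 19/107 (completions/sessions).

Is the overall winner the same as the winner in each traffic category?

No

Social: Flow A 14/35 = 40.0%, Flow B 18/54 = 33.3% → Flow A
Email: Flow A 7/11 = 63.6%, Flow B 9/13 = 69.2% → Flow B
Display: Flow A 48/160 = 30.0%, Flow B 19/107 = 17.8% → Flow A
Overall: Flow A 69/206 = 33.5%, Flow B 46/174 = 26.4% → Flow A
Neither sweeps: Flow A wins 2 of 3 groups, Flow B wins 1. Flow A wins overall but not every group — no Simpson reversal.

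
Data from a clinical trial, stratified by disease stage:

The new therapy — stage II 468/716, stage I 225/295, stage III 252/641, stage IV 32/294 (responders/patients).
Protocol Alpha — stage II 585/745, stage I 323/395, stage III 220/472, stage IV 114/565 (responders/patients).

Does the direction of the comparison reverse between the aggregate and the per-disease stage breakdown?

Stage II: the new therapy 468/716 = 65.4%, Protocol Alpha 585/745 = 78.5% → Protocol Alpha
Stage I: the new therapy 225/295 = 76.3%, Protocol Alpha 323/395 = 81.8% → Protocol Alpha
Stage III: the new therapy 252/641 = 39.3%, Protocol Alpha 220/472 = 46.6% → Protocol Alpha
Stage IV: the new therapy 32/294 = 10.9%, Protocol Alpha 114/565 = 20.2% → Protocol Alpha
Overall: the new therapy 977/1946 = 50.2%, Protocol Alpha 1242/2177 = 57.1% → Protocol Alpha
Protocol Alpha wins overall and in every disease group — no reversal.

No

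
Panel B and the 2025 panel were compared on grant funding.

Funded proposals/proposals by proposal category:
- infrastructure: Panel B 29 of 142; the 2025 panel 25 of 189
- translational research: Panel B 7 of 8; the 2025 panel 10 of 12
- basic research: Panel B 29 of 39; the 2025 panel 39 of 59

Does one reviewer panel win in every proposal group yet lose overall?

Infrastructure: Panel B 29/142 = 20.4%, the 2025 panel 25/189 = 13.2% → Panel B
Translational research: Panel B 7/8 = 87.5%, the 2025 panel 10/12 = 83.3% → Panel B
Basic research: Panel B 29/39 = 74.4%, the 2025 panel 39/59 = 66.1% → Panel B
Overall: Panel B 65/189 = 34.4%, the 2025 panel 74/260 = 28.5% → Panel B
Panel B wins overall and in every proposal group — no reversal.

No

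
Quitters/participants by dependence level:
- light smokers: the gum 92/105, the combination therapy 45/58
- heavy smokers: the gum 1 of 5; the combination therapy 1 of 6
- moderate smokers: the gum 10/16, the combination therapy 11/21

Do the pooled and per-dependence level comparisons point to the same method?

Yes

Light smokers: the gum 92/105 = 87.6%, the combination therapy 45/58 = 77.6% → the gum
Heavy smokers: the gum 1/5 = 20.0%, the combination therapy 1/6 = 16.7% → the gum
Moderate smokers: the gum 10/16 = 62.5%, the combination therapy 11/21 = 52.4% → the gum
Overall: the gum 103/126 = 81.7%, the combination therapy 57/85 = 67.1% → the gum
The gum wins overall and in every dependence group — no reversal.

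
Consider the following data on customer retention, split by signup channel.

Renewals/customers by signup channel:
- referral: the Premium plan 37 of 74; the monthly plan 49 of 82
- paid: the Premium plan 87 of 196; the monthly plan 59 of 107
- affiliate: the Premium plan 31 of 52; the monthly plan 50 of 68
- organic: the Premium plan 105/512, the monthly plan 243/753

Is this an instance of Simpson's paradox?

Referral: the Premium plan 37/74 = 50.0%, the monthly plan 49/82 = 59.8% → the monthly plan
Paid: the Premium plan 87/196 = 44.4%, the monthly plan 59/107 = 55.1% → the monthly plan
Affiliate: the Premium plan 31/52 = 59.6%, the monthly plan 50/68 = 73.5% → the monthly plan
Organic: the Premium plan 105/512 = 20.5%, the monthly plan 243/753 = 32.3% → the monthly plan
Overall: the Premium plan 260/834 = 31.2%, the monthly plan 401/1010 = 39.7% → the monthly plan
The monthly plan wins overall and in every signup group — no reversal.

No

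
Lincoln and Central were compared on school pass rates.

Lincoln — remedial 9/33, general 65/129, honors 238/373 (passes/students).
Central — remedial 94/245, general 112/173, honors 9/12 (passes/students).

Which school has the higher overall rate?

Lincoln

Remedial: Lincoln 9/33 = 27.3%, Central 94/245 = 38.4% → Central
General: Lincoln 65/129 = 50.4%, Central 112/173 = 64.7% → Central
Honors: Lincoln 238/373 = 63.8%, Central 9/12 = 75.0% → Central
Overall: Lincoln 312/535 = 58.3%, Central 215/430 = 50.0% → Lincoln
(Central wins every student group but Lincoln wins overall — Central's students skew toward the low-rate remedial group.)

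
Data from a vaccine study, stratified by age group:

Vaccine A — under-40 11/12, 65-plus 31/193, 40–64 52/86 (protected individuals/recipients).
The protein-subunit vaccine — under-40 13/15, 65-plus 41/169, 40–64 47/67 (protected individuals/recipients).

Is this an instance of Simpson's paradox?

No

Under-40: Vaccine A 11/12 = 91.7%, the protein-subunit vaccine 13/15 = 86.7% → Vaccine A
65-plus: Vaccine A 31/193 = 16.1%, the protein-subunit vaccine 41/169 = 24.3% → the protein-subunit vaccine
40–64: Vaccine A 52/86 = 60.5%, the protein-subunit vaccine 47/67 = 70.1% → the protein-subunit vaccine
Overall: Vaccine A 94/291 = 32.3%, the protein-subunit vaccine 101/251 = 40.2% → the protein-subunit vaccine
Neither sweeps: Vaccine A wins 1 of 3 groups, the protein-subunit vaccine wins 2. The protein-subunit vaccine wins overall but not every group — no Simpson reversal.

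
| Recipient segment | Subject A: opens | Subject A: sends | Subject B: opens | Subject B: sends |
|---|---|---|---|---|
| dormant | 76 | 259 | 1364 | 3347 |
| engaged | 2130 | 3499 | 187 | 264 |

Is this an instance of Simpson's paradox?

Yes

Dormant: Subject A 76/259 = 29.3%, Subject B 1364/3347 = 40.8% → Subject B
Engaged: Subject A 2130/3499 = 60.9%, Subject B 187/264 = 70.8% → Subject B
Overall: Subject A 2206/3758 = 58.7%, Subject B 1551/3611 = 43.0% → Subject A
Subject B wins each recipient group but Subject A wins overall — the comparison reverses. Subject B's sends skew toward dormant, which has a lower base rate.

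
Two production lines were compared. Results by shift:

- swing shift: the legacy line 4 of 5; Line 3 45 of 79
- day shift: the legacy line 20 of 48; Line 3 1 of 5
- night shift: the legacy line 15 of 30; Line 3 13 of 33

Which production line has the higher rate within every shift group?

the legacy line

Swing shift: the legacy line 4/5 = 80.0%, Line 3 45/79 = 57.0% → the legacy line
Day shift: the legacy line 20/48 = 41.7%, Line 3 1/5 = 20.0% → the legacy line
Night shift: the legacy line 15/30 = 50.0%, Line 3 13/33 = 39.4% → the legacy line
The legacy line has the higher rate in all 3 groups.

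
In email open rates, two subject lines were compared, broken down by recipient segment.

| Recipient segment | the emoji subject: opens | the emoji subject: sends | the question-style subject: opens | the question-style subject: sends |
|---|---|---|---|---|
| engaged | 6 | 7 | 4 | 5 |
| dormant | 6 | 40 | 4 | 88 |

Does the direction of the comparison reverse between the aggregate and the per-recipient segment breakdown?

No

Engaged: the emoji subject 6/7 = 85.7%, the question-style subject 4/5 = 80.0% → the emoji subject
Dormant: the emoji subject 6/40 = 15.0%, the question-style subject 4/88 = 4.5% → the emoji subject
Overall: the emoji subject 12/47 = 25.5%, the question-style subject 8/93 = 8.6% → the emoji subject
The emoji subject wins overall and in every recipient group — no reversal.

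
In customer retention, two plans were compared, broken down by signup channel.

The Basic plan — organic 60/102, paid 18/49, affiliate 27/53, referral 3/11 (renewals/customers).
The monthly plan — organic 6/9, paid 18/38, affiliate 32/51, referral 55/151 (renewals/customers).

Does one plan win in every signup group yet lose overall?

Organic: the Basic plan 60/102 = 58.8%, the monthly plan 6/9 = 66.7% → the monthly plan
Paid: the Basic plan 18/49 = 36.7%, the monthly plan 18/38 = 47.4% → the monthly plan
Affiliate: the Basic plan 27/53 = 50.9%, the monthly plan 32/51 = 62.7% → the monthly plan
Referral: the Basic plan 3/11 = 27.3%, the monthly plan 55/151 = 36.4% → the monthly plan
Overall: the Basic plan 108/215 = 50.2%, the monthly plan 111/249 = 44.6% → the Basic plan
The monthly plan wins each signup group but the Basic plan wins overall — the comparison reverses. The monthly plan's customers skew toward referral, which has a lower base rate.

Yes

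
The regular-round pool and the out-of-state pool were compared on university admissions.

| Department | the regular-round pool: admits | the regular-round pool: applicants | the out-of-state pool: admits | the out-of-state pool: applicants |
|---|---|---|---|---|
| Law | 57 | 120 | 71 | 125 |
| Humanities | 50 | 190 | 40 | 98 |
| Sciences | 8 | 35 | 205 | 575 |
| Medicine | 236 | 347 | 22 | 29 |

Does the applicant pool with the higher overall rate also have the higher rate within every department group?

No

Law: the regular-round pool 57/120 = 47.5%, the out-of-state pool 71/125 = 56.8% → the out-of-state pool
Humanities: the regular-round pool 50/190 = 26.3%, the out-of-state pool 40/98 = 40.8% → the out-of-state pool
Sciences: the regular-round pool 8/35 = 22.9%, the out-of-state pool 205/575 = 35.7% → the out-of-state pool
Medicine: the regular-round pool 236/347 = 68.0%, the out-of-state pool 22/29 = 75.9% → the out-of-state pool
Overall: the regular-round pool 351/692 = 50.7%, the out-of-state pool 338/827 = 40.9% → the regular-round pool
The out-of-state pool wins each department group but the regular-round pool wins overall — the comparison reverses. The out-of-state pool's applicants skew toward Sciences, which has a lower base rate.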